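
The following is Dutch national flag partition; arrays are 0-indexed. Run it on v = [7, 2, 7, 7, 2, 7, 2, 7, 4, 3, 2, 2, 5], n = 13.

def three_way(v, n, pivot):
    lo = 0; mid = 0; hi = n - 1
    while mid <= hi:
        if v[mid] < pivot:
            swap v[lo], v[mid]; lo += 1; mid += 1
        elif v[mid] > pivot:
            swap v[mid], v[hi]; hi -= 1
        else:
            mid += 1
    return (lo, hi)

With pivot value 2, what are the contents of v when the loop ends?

lo=0 mid=0 hi=12
7>2: swap(0,12), hi=11 ⇒ [5, 2, 7, 7, 2, 7, 2, 7, 4, 3, 2, 2, 7]
5>2: swap(0,11), hi=10 ⇒ [2, 2, 7, 7, 2, 7, 2, 7, 4, 3, 2, 5, 7]
2=2: mid=1
2=2: mid=2
7>2: swap(2,10), hi=9 ⇒ [2, 2, 2, 7, 2, 7, 2, 7, 4, 3, 7, 5, 7]
2=2: mid=3
7>2: swap(3,9), hi=8 ⇒ [2, 2, 2, 3, 2, 7, 2, 7, 4, 7, 7, 5, 7]
3>2: swap(3,8), hi=7 ⇒ [2, 2, 2, 4, 2, 7, 2, 7, 3, 7, 7, 5, 7]
4>2: swap(3,7), hi=6 ⇒ [2, 2, 2, 7, 2, 7, 2, 4, 3, 7, 7, 5, 7]
7>2: swap(3,6), hi=5 ⇒ [2, 2, 2, 2, 2, 7, 7, 4, 3, 7, 7, 5, 7]
2=2: mid=4
2=2: mid=5
7>2: swap(5,5), hi=4 ⇒ [2, 2, 2, 2, 2, 7, 7, 4, 3, 7, 7, 5, 7]
done. lo=0 hi=4; v=[2, 2, 2, 2, 2, 7, 7, 4, 3, 7, 7, 5, 7]

[2, 2, 2, 2, 2, 7, 7, 4, 3, 7, 7, 5, 7]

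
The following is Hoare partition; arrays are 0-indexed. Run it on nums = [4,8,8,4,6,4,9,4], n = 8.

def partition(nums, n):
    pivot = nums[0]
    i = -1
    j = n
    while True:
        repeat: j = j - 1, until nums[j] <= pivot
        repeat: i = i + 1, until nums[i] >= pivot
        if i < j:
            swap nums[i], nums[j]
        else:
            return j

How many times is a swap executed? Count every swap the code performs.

pivot = nums[0] = 4; i = -1, j = 8
j→7 (nums[7]=4≤4), i→0 (nums[0]=4≥4); i<j, swap → [4,8,8,4,6,4,9,4]
j→5 (nums[5]=4≤4), i→1 (nums[1]=8≥4); i<j, swap → [4,4,8,4,6,8,9,4]
j→3 (nums[3]=4≤4), i→2 (nums[2]=8≥4); i<j, swap → [4,4,4,8,6,8,9,4]
j→2, i→3; i≥j, return j=2. nums = [4,4,4,8,6,8,9,4]

3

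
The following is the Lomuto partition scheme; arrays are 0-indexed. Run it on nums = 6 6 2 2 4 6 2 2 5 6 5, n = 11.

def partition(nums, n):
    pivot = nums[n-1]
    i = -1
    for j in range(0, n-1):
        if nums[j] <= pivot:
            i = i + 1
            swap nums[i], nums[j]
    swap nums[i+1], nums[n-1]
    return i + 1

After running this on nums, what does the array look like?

2 2 4 2 2 5 5 6 6 6 6

pivot=5, i=-1
j=0: 6>5, skip
j=1: 6>5, skip
j=2: 2≤5, i=0, swap(0,2) ⇒ 2 6 6 2 4 6 2 2 5 6 5
j=3: 2≤5, i=1, swap(1,3) ⇒ 2 2 6 6 4 6 2 2 5 6 5
j=4: 4≤5, i=2, swap(2,4) ⇒ 2 2 4 6 6 6 2 2 5 6 5
j=5: 6>5, skip
j=6: 2≤5, i=3, swap(3,6) ⇒ 2 2 4 2 6 6 6 2 5 6 5
j=7: 2≤5, i=4, swap(4,7) ⇒ 2 2 4 2 2 6 6 6 5 6 5
j=8: 5≤5, i=5, swap(5,8) ⇒ 2 2 4 2 2 5 6 6 6 6 5
j=9: 6>5, skip
swap(6,10) ⇒ 2 2 4 2 2 5 5 6 6 6 6; return 6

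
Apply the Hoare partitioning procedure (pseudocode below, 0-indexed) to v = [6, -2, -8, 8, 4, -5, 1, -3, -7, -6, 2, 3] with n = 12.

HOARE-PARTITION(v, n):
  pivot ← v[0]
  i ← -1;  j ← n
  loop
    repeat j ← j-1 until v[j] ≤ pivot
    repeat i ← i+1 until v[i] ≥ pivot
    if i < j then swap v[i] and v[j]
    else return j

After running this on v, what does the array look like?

pivot=6
j stops at 11 (3), i stops at 0 (6); swap ⇒ [3, -2, -8, 8, 4, -5, 1, -3, -7, -6, 2, 6]
j stops at 10 (2), i stops at 3 (8); swap ⇒ [3, -2, -8, 2, 4, -5, 1, -3, -7, -6, 8, 6]
j stops at 9, i stops at 10; i≥j ⇒ return 9. v=[3, -2, -8, 2, 4, -5, 1, -3, -7, -6, 8, 6]

[3, -2, -8, 2, 4, -5, 1, -3, -7, -6, 8, 6]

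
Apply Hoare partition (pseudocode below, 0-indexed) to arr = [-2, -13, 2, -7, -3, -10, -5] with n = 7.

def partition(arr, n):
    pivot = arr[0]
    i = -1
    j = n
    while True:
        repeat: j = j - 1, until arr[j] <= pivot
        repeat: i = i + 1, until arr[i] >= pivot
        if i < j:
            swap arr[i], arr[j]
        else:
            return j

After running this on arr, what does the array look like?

pivot=-2
j stops at 6 (-5), i stops at 0 (-2); swap ⇒ [-5, -13, 2, -7, -3, -10, -2]
j stops at 5 (-10), i stops at 2 (2); swap ⇒ [-5, -13, -10, -7, -3, 2, -2]
j stops at 4, i stops at 5; i≥j ⇒ return 4. arr=[-5, -13, -10, -7, -3, 2, -2]

[-5, -13, -10, -7, -3, 2, -2]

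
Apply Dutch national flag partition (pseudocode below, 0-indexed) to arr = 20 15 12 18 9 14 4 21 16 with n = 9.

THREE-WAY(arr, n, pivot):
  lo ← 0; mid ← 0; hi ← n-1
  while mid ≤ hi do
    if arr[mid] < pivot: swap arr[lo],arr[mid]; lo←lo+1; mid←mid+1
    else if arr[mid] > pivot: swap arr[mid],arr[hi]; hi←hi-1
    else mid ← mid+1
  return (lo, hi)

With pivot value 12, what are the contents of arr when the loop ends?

lo=0 mid=0 hi=8
20>12: swap(0,8), hi=7 ⇒ 16 15 12 18 9 14 4 21 20
16>12: swap(0,7), hi=6 ⇒ 21 15 12 18 9 14 4 16 20
21>12: swap(0,6), hi=5 ⇒ 4 15 12 18 9 14 21 16 20
4<12: swap(0,0), lo=1 mid=1 ⇒ 4 15 12 18 9 14 21 16 20
15>12: swap(1,5), hi=4 ⇒ 4 14 12 18 9 15 21 16 20
14>12: swap(1,4), hi=3 ⇒ 4 9 12 18 14 15 21 16 20
9<12: swap(1,1), lo=2 mid=2 ⇒ 4 9 12 18 14 15 21 16 20
12=12: mid=3
18>12: swap(3,3), hi=2 ⇒ 4 9 12 18 14 15 21 16 20
done. lo=2 hi=2; arr=4 9 12 18 14 15 21 16 20

4 9 12 18 14 15 21 16 20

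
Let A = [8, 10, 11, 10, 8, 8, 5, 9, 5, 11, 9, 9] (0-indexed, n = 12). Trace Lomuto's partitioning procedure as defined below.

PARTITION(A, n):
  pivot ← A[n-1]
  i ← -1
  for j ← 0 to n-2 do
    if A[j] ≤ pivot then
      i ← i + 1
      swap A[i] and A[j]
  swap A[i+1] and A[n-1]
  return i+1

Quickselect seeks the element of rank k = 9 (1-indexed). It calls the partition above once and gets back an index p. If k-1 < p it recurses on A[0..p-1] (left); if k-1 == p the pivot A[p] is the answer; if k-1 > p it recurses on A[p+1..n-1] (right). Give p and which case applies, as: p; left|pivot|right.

pivot=9, i=-1
j=0: 8≤9, i=0, swap(0,0) ⇒ [8, 10, 11, 10, 8, 8, 5, 9, 5, 11, 9, 9]
j=1: 10>9, skip
j=2: 11>9, skip
j=3: 10>9, skip
j=4: 8≤9, i=1, swap(1,4) ⇒ [8, 8, 11, 10, 10, 8, 5, 9, 5, 11, 9, 9]
j=5: 8≤9, i=2, swap(2,5) ⇒ [8, 8, 8, 10, 10, 11, 5, 9, 5, 11, 9, 9]
j=6: 5≤9, i=3, swap(3,6) ⇒ [8, 8, 8, 5, 10, 11, 10, 9, 5, 11, 9, 9]
j=7: 9≤9, i=4, swap(4,7) ⇒ [8, 8, 8, 5, 9, 11, 10, 10, 5, 11, 9, 9]
j=8: 5≤9, i=5, swap(5,8) ⇒ [8, 8, 8, 5, 9, 5, 10, 10, 11, 11, 9, 9]
j=9: 11>9, skip
j=10: 9≤9, i=6, swap(6,10) ⇒ [8, 8, 8, 5, 9, 5, 9, 10, 11, 11, 10, 9]
swap(7,11) ⇒ [8, 8, 8, 5, 9, 5, 9, 9, 11, 11, 10, 10]; return 7
p = 7; k-1 = 8 > 7 ⇒ right

7; right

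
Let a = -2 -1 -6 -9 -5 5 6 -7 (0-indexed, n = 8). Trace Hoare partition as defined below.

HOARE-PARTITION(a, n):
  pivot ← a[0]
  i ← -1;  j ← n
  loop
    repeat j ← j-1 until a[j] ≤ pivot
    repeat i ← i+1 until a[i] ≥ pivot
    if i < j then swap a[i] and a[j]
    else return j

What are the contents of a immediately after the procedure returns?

pivot = a[0] = -2; i = -1, j = 8
j→7 (a[7]=-7≤-2), i→0 (a[0]=-2≥-2); i<j, swap → -7 -1 -6 -9 -5 5 6 -2
j→4 (a[4]=-5≤-2), i→1 (a[1]=-1≥-2); i<j, swap → -7 -5 -6 -9 -1 5 6 -2
j→3, i→4; i≥j, return j=3. a = -7 -5 -6 -9 -1 5 6 -2

-7 -5 -6 -9 -1 5 6 -2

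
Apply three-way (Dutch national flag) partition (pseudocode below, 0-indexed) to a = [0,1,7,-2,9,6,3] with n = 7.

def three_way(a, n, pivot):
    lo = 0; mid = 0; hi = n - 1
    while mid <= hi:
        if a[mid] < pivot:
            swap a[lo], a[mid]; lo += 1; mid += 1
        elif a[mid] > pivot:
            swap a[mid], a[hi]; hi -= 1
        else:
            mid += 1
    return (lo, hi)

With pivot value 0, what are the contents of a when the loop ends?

pivot = 0; lo=0, mid=0, hi=6
a[mid]=0=0: mid=1
a[mid]=1>0: swap a[1],a[6]; hi=5 → [0,3,7,-2,9,6,1]
a[mid]=3>0: swap a[1],a[5]; hi=4 → [0,6,7,-2,9,3,1]
a[mid]=6>0: swap a[1],a[4]; hi=3 → [0,9,7,-2,6,3,1]
a[mid]=9>0: swap a[1],a[3]; hi=2 → [0,-2,7,9,6,3,1]
a[mid]=-2<0: swap a[0],a[1]; lo=1,mid=2 → [-2,0,7,9,6,3,1]
a[mid]=7>0: swap a[2],a[2]; hi=1 → [-2,0,7,9,6,3,1]
end: lo=1, hi=1; a = [-2,0,7,9,6,3,1]

[-2,0,7,9,6,3,1]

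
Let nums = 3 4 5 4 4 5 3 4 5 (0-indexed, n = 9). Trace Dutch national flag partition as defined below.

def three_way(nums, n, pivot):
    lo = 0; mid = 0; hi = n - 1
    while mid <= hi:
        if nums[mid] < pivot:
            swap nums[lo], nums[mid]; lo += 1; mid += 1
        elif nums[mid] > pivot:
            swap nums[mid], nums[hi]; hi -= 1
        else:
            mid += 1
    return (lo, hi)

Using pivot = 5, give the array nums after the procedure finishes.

3 4 4 4 3 4 5 5 5

lo=0 mid=0 hi=8
3<5: swap(0,0), lo=1 mid=1 ⇒ 3 4 5 4 4 5 3 4 5
4<5: swap(1,1), lo=2 mid=2 ⇒ 3 4 5 4 4 5 3 4 5
5=5: mid=3
4<5: swap(2,3), lo=3 mid=4 ⇒ 3 4 4 5 4 5 3 4 5
4<5: swap(3,4), lo=4 mid=5 ⇒ 3 4 4 4 5 5 3 4 5
5=5: mid=6
3<5: swap(4,6), lo=5 mid=7 ⇒ 3 4 4 4 3 5 5 4 5
4<5: swap(5,7), lo=6 mid=8 ⇒ 3 4 4 4 3 4 5 5 5
5=5: mid=9
done. lo=6 hi=8; nums=3 4 4 4 3 4 5 5 5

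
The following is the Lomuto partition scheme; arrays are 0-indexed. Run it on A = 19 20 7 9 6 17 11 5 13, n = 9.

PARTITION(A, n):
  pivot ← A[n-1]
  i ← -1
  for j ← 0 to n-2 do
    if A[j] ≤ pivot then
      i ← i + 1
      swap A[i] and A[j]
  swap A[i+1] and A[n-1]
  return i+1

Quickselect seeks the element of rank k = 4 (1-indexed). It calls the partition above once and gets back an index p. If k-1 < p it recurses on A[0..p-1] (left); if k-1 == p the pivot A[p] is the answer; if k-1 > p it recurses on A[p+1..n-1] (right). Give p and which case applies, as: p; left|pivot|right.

pivot=13, i=-1
j=0: 19>13, skip
j=1: 20>13, skip
j=2: 7≤13, i=0, swap(0,2) ⇒ 7 20 19 9 6 17 11 5 13
j=3: 9≤13, i=1, swap(1,3) ⇒ 7 9 19 20 6 17 11 5 13
j=4: 6≤13, i=2, swap(2,4) ⇒ 7 9 6 20 19 17 11 5 13
j=5: 17>13, skip
j=6: 11≤13, i=3, swap(3,6) ⇒ 7 9 6 11 19 17 20 5 13
j=7: 5≤13, i=4, swap(4,7) ⇒ 7 9 6 11 5 17 20 19 13
swap(5,8) ⇒ 7 9 6 11 5 13 20 19 17; return 5
p = 5; k-1 = 3 < 5 ⇒ left

5; left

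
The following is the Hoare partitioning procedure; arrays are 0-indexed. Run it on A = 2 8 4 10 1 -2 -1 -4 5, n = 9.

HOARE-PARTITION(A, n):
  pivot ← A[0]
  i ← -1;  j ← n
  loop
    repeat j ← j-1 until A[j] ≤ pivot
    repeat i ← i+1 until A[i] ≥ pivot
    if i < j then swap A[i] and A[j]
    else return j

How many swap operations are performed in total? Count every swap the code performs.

4

pivot=2
j stops at 7 (-4), i stops at 0 (2); swap ⇒ -4 8 4 10 1 -2 -1 2 5
j stops at 6 (-1), i stops at 1 (8); swap ⇒ -4 -1 4 10 1 -2 8 2 5
j stops at 5 (-2), i stops at 2 (4); swap ⇒ -4 -1 -2 10 1 4 8 2 5
j stops at 4 (1), i stops at 3 (10); swap ⇒ -4 -1 -2 1 10 4 8 2 5
j stops at 3, i stops at 4; i≥j ⇒ return 3. A=-4 -1 -2 1 10 4 8 2 5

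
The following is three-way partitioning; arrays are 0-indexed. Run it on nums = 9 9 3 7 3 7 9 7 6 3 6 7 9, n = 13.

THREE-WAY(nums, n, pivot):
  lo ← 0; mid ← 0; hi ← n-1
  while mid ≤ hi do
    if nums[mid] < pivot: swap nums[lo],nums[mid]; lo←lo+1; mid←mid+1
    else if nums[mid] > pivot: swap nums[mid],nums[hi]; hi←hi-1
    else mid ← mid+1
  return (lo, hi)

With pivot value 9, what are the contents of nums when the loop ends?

lo=0 mid=0 hi=12
9=9: mid=1
9=9: mid=2
3<9: swap(0,2), lo=1 mid=3 ⇒ 3 9 9 7 3 7 9 7 6 3 6 7 9
7<9: swap(1,3), lo=2 mid=4 ⇒ 3 7 9 9 3 7 9 7 6 3 6 7 9
3<9: swap(2,4), lo=3 mid=5 ⇒ 3 7 3 9 9 7 9 7 6 3 6 7 9
7<9: swap(3,5), lo=4 mid=6 ⇒ 3 7 3 7 9 9 9 7 6 3 6 7 9
9=9: mid=7
7<9: swap(4,7), lo=5 mid=8 ⇒ 3 7 3 7 7 9 9 9 6 3 6 7 9
6<9: swap(5,8), lo=6 mid=9 ⇒ 3 7 3 7 7 6 9 9 9 3 6 7 9
3<9: swap(6,9), lo=7 mid=10 ⇒ 3 7 3 7 7 6 3 9 9 9 6 7 9
6<9: swap(7,10), lo=8 mid=11 ⇒ 3 7 3 7 7 6 3 6 9 9 9 7 9
7<9: swap(8,11), lo=9 mid=12 ⇒ 3 7 3 7 7 6 3 6 7 9 9 9 9
9=9: mid=13
done. lo=9 hi=12; nums=3 7 3 7 7 6 3 6 7 9 9 9 9

3 7 3 7 7 6 3 6 7 9 9 9 9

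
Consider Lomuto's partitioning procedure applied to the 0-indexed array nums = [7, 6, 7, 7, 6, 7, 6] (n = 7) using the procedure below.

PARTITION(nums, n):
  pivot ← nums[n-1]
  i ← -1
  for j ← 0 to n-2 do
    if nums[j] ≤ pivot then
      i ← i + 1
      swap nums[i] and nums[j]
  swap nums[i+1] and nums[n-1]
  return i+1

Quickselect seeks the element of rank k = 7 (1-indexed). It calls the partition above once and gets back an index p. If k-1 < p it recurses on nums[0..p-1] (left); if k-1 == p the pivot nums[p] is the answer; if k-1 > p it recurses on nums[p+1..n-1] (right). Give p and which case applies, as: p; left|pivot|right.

2; right

pivot=6, i=-1
j=0: 7>6, skip
j=1: 6≤6, i=0, swap(0,1) ⇒ [6, 7, 7, 7, 6, 7, 6]
j=2: 7>6, skip
j=3: 7>6, skip
j=4: 6≤6, i=1, swap(1,4) ⇒ [6, 6, 7, 7, 7, 7, 6]
j=5: 7>6, skip
swap(2,6) ⇒ [6, 6, 6, 7, 7, 7, 7]; return 2
p = 2; k-1 = 6 > 2 ⇒ right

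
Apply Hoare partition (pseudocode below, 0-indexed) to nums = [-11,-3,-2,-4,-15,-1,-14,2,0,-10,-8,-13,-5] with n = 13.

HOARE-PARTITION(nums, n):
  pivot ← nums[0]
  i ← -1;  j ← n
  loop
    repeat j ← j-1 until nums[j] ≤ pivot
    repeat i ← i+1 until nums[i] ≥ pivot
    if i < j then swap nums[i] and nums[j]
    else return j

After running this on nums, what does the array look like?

pivot = nums[0] = -11; i = -1, j = 13
j→11 (nums[11]=-13≤-11), i→0 (nums[0]=-11≥-11); i<j, swap → [-13,-3,-2,-4,-15,-1,-14,2,0,-10,-8,-11,-5]
j→6 (nums[6]=-14≤-11), i→1 (nums[1]=-3≥-11); i<j, swap → [-13,-14,-2,-4,-15,-1,-3,2,0,-10,-8,-11,-5]
j→4 (nums[4]=-15≤-11), i→2 (nums[2]=-2≥-11); i<j, swap → [-13,-14,-15,-4,-2,-1,-3,2,0,-10,-8,-11,-5]
j→2, i→3; i≥j, return j=2. nums = [-13,-14,-15,-4,-2,-1,-3,2,0,-10,-8,-11,-5]

[-13,-14,-15,-4,-2,-1,-3,2,0,-10,-8,-11,-5]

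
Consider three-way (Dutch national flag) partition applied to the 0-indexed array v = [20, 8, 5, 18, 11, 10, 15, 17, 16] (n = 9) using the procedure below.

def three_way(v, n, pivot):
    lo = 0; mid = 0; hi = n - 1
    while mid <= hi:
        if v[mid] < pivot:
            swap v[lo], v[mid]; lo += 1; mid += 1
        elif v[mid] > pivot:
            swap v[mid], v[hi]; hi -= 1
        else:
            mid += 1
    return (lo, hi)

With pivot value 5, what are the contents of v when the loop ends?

[5, 8, 18, 11, 10, 15, 17, 16, 20]

lo=0 mid=0 hi=8
20>5: swap(0,8), hi=7 ⇒ [16, 8, 5, 18, 11, 10, 15, 17, 20]
16>5: swap(0,7), hi=6 ⇒ [17, 8, 5, 18, 11, 10, 15, 16, 20]
17>5: swap(0,6), hi=5 ⇒ [15, 8, 5, 18, 11, 10, 17, 16, 20]
15>5: swap(0,5), hi=4 ⇒ [10, 8, 5, 18, 11, 15, 17, 16, 20]
10>5: swap(0,4), hi=3 ⇒ [11, 8, 5, 18, 10, 15, 17, 16, 20]
11>5: swap(0,3), hi=2 ⇒ [18, 8, 5, 11, 10, 15, 17, 16, 20]
18>5: swap(0,2), hi=1 ⇒ [5, 8, 18, 11, 10, 15, 17, 16, 20]
5=5: mid=1
8>5: swap(1,1), hi=0 ⇒ [5, 8, 18, 11, 10, 15, 17, 16, 20]
done. lo=0 hi=0; v=[5, 8, 18, 11, 10, 15, 17, 16, 20]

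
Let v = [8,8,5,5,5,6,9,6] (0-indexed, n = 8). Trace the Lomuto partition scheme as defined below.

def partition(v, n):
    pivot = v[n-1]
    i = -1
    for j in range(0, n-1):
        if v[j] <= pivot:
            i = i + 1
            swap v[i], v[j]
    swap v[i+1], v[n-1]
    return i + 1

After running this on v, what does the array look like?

[5,5,5,6,6,8,9,8]

pivot=6, i=-1
j=0: 8>6, skip
j=1: 8>6, skip
j=2: 5≤6, i=0, swap(0,2) ⇒ [5,8,8,5,5,6,9,6]
j=3: 5≤6, i=1, swap(1,3) ⇒ [5,5,8,8,5,6,9,6]
j=4: 5≤6, i=2, swap(2,4) ⇒ [5,5,5,8,8,6,9,6]
j=5: 6≤6, i=3, swap(3,5) ⇒ [5,5,5,6,8,8,9,6]
j=6: 9>6, skip
swap(4,7) ⇒ [5,5,5,6,6,8,9,8]; return 4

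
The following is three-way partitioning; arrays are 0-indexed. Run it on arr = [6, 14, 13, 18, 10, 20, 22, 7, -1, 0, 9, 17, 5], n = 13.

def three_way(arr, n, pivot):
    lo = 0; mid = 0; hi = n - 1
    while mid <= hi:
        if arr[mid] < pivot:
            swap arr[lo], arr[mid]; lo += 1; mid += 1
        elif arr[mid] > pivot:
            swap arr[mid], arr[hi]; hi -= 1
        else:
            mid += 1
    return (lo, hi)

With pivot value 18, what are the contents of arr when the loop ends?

lo=0 mid=0 hi=12
6<18: swap(0,0), lo=1 mid=1 ⇒ [6, 14, 13, 18, 10, 20, 22, 7, -1, 0, 9, 17, 5]
14<18: swap(1,1), lo=2 mid=2 ⇒ [6, 14, 13, 18, 10, 20, 22, 7, -1, 0, 9, 17, 5]
13<18: swap(2,2), lo=3 mid=3 ⇒ [6, 14, 13, 18, 10, 20, 22, 7, -1, 0, 9, 17, 5]
18=18: mid=4
10<18: swap(3,4), lo=4 mid=5 ⇒ [6, 14, 13, 10, 18, 20, 22, 7, -1, 0, 9, 17, 5]
20>18: swap(5,12), hi=11 ⇒ [6, 14, 13, 10, 18, 5, 22, 7, -1, 0, 9, 17, 20]
5<18: swap(4,5), lo=5 mid=6 ⇒ [6, 14, 13, 10, 5, 18, 22, 7, -1, 0, 9, 17, 20]
22>18: swap(6,11), hi=10 ⇒ [6, 14, 13, 10, 5, 18, 17, 7, -1, 0, 9, 22, 20]
17<18: swap(5,6), lo=6 mid=7 ⇒ [6, 14, 13, 10, 5, 17, 18, 7, -1, 0, 9, 22, 20]
7<18: swap(6,7), lo=7 mid=8 ⇒ [6, 14, 13, 10, 5, 17, 7, 18, -1, 0, 9, 22, 20]
-1<18: swap(7,8), lo=8 mid=9 ⇒ [6, 14, 13, 10, 5, 17, 7, -1, 18, 0, 9, 22, 20]
0<18: swap(8,9), lo=9 mid=10 ⇒ [6, 14, 13, 10, 5, 17, 7, -1, 0, 18, 9, 22, 20]
9<18: swap(9,10), lo=10 mid=11 ⇒ [6, 14, 13, 10, 5, 17, 7, -1, 0, 9, 18, 22, 20]
done. lo=10 hi=10; arr=[6, 14, 13, 10, 5, 17, 7, -1, 0, 9, 18, 22, 20]

[6, 14, 13, 10, 5, 17, 7, -1, 0, 9, 18, 22, 20]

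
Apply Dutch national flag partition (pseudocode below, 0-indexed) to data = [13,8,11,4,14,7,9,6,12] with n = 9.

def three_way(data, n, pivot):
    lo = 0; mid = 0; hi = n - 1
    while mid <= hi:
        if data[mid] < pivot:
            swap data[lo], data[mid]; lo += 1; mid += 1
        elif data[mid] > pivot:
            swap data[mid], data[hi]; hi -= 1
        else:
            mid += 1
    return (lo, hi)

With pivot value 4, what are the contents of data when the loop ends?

lo=0 mid=0 hi=8
13>4: swap(0,8), hi=7 ⇒ [12,8,11,4,14,7,9,6,13]
12>4: swap(0,7), hi=6 ⇒ [6,8,11,4,14,7,9,12,13]
6>4: swap(0,6), hi=5 ⇒ [9,8,11,4,14,7,6,12,13]
9>4: swap(0,5), hi=4 ⇒ [7,8,11,4,14,9,6,12,13]
7>4: swap(0,4), hi=3 ⇒ [14,8,11,4,7,9,6,12,13]
14>4: swap(0,3), hi=2 ⇒ [4,8,11,14,7,9,6,12,13]
4=4: mid=1
8>4: swap(1,2), hi=1 ⇒ [4,11,8,14,7,9,6,12,13]
11>4: swap(1,1), hi=0 ⇒ [4,11,8,14,7,9,6,12,13]
done. lo=0 hi=0; data=[4,11,8,14,7,9,6,12,13]

[4,11,8,14,7,9,6,12,13]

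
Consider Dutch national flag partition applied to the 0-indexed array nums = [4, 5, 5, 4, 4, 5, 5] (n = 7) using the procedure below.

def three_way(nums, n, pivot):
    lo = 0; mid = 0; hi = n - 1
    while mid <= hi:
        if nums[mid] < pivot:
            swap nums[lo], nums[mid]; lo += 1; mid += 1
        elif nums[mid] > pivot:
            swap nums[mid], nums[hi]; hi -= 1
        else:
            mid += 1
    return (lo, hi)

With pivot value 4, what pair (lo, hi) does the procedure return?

(0, 2)

pivot = 4; lo=0, mid=0, hi=6
nums[mid]=4=4: mid=1
nums[mid]=5>4: swap nums[1],nums[6]; hi=5 → [4, 5, 5, 4, 4, 5, 5]
nums[mid]=5>4: swap nums[1],nums[5]; hi=4 → [4, 5, 5, 4, 4, 5, 5]
nums[mid]=5>4: swap nums[1],nums[4]; hi=3 → [4, 4, 5, 4, 5, 5, 5]
nums[mid]=4=4: mid=2
nums[mid]=5>4: swap nums[2],nums[3]; hi=2 → [4, 4, 4, 5, 5, 5, 5]
nums[mid]=4=4: mid=3
end: lo=0, hi=2; nums = [4, 4, 4, 5, 5, 5, 5]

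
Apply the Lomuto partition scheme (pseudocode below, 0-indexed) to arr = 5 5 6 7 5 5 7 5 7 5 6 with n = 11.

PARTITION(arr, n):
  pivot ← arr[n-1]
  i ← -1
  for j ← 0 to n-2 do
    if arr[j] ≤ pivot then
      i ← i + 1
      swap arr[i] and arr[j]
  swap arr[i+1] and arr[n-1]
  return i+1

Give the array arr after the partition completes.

pivot=6, i=-1
j=0: 5≤6, i=0, swap(0,0) ⇒ 5 5 6 7 5 5 7 5 7 5 6
j=1: 5≤6, i=1, swap(1,1) ⇒ 5 5 6 7 5 5 7 5 7 5 6
j=2: 6≤6, i=2, swap(2,2) ⇒ 5 5 6 7 5 5 7 5 7 5 6
j=3: 7>6, skip
j=4: 5≤6, i=3, swap(3,4) ⇒ 5 5 6 5 7 5 7 5 7 5 6
j=5: 5≤6, i=4, swap(4,5) ⇒ 5 5 6 5 5 7 7 5 7 5 6
j=6: 7>6, skip
j=7: 5≤6, i=5, swap(5,7) ⇒ 5 5 6 5 5 5 7 7 7 5 6
j=8: 7>6, skip
j=9: 5≤6, i=6, swap(6,9) ⇒ 5 5 6 5 5 5 5 7 7 7 6
swap(7,10) ⇒ 5 5 6 5 5 5 5 6 7 7 7; return 7

5 5 6 5 5 5 5 6 7 7 7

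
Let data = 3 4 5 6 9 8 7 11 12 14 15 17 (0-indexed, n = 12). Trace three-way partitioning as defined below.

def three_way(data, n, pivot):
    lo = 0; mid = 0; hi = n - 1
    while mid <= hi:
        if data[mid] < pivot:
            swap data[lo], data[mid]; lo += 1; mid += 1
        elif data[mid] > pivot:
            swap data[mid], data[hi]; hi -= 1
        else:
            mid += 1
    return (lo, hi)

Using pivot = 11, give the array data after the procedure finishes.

3 4 5 6 9 8 7 11 14 15 17 12

pivot = 11; lo=0, mid=0, hi=11
data[mid]=3<11: swap data[0],data[0]; lo=1,mid=1 → 3 4 5 6 9 8 7 11 12 14 15 17
data[mid]=4<11: swap data[1],data[1]; lo=2,mid=2 → 3 4 5 6 9 8 7 11 12 14 15 17
data[mid]=5<11: swap data[2],data[2]; lo=3,mid=3 → 3 4 5 6 9 8 7 11 12 14 15 17
data[mid]=6<11: swap data[3],data[3]; lo=4,mid=4 → 3 4 5 6 9 8 7 11 12 14 15 17
data[mid]=9<11: swap data[4],data[4]; lo=5,mid=5 → 3 4 5 6 9 8 7 11 12 14 15 17
data[mid]=8<11: swap data[5],data[5]; lo=6,mid=6 → 3 4 5 6 9 8 7 11 12 14 15 17
data[mid]=7<11: swap data[6],data[6]; lo=7,mid=7 → 3 4 5 6 9 8 7 11 12 14 15 17
data[mid]=11=11: mid=8
data[mid]=12>11: swap data[8],data[11]; hi=10 → 3 4 5 6 9 8 7 11 17 14 15 12
data[mid]=17>11: swap data[8],data[10]; hi=9 → 3 4 5 6 9 8 7 11 15 14 17 12
data[mid]=15>11: swap data[8],data[9]; hi=8 → 3 4 5 6 9 8 7 11 14 15 17 12
data[mid]=14>11: swap data[8],data[8]; hi=7 → 3 4 5 6 9 8 7 11 14 15 17 12
end: lo=7, hi=7; data = 3 4 5 6 9 8 7 11 14 15 17 12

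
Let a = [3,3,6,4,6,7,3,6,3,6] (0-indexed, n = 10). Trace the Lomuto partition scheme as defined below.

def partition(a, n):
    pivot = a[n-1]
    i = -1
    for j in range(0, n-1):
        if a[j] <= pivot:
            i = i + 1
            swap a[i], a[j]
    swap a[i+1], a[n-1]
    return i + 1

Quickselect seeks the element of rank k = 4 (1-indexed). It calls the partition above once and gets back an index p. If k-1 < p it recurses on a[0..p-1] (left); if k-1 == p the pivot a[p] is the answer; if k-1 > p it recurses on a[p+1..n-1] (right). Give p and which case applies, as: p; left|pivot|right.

pivot=6, i=-1
j=0: 3≤6, i=0, swap(0,0) ⇒ [3,3,6,4,6,7,3,6,3,6]
j=1: 3≤6, i=1, swap(1,1) ⇒ [3,3,6,4,6,7,3,6,3,6]
j=2: 6≤6, i=2, swap(2,2) ⇒ [3,3,6,4,6,7,3,6,3,6]
j=3: 4≤6, i=3, swap(3,3) ⇒ [3,3,6,4,6,7,3,6,3,6]
j=4: 6≤6, i=4, swap(4,4) ⇒ [3,3,6,4,6,7,3,6,3,6]
j=5: 7>6, skip
j=6: 3≤6, i=5, swap(5,6) ⇒ [3,3,6,4,6,3,7,6,3,6]
j=7: 6≤6, i=6, swap(6,7) ⇒ [3,3,6,4,6,3,6,7,3,6]
j=8: 3≤6, i=7, swap(7,8) ⇒ [3,3,6,4,6,3,6,3,7,6]
swap(8,9) ⇒ [3,3,6,4,6,3,6,3,6,7]; return 8
p = 8; k-1 = 3 < 8 ⇒ left

8; left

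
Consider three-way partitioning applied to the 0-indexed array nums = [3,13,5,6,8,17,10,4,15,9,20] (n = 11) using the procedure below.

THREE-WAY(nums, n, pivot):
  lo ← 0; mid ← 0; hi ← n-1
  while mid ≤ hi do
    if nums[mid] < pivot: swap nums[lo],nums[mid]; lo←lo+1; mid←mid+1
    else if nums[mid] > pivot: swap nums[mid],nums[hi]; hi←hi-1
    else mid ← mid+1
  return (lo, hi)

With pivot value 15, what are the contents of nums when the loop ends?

pivot = 15; lo=0, mid=0, hi=10
nums[mid]=3<15: swap nums[0],nums[0]; lo=1,mid=1 → [3,13,5,6,8,17,10,4,15,9,20]
nums[mid]=13<15: swap nums[1],nums[1]; lo=2,mid=2 → [3,13,5,6,8,17,10,4,15,9,20]
nums[mid]=5<15: swap nums[2],nums[2]; lo=3,mid=3 → [3,13,5,6,8,17,10,4,15,9,20]
nums[mid]=6<15: swap nums[3],nums[3]; lo=4,mid=4 → [3,13,5,6,8,17,10,4,15,9,20]
nums[mid]=8<15: swap nums[4],nums[4]; lo=5,mid=5 → [3,13,5,6,8,17,10,4,15,9,20]
nums[mid]=17>15: swap nums[5],nums[10]; hi=9 → [3,13,5,6,8,20,10,4,15,9,17]
nums[mid]=20>15: swap nums[5],nums[9]; hi=8 → [3,13,5,6,8,9,10,4,15,20,17]
nums[mid]=9<15: swap nums[5],nums[5]; lo=6,mid=6 → [3,13,5,6,8,9,10,4,15,20,17]
nums[mid]=10<15: swap nums[6],nums[6]; lo=7,mid=7 → [3,13,5,6,8,9,10,4,15,20,17]
nums[mid]=4<15: swap nums[7],nums[7]; lo=8,mid=8 → [3,13,5,6,8,9,10,4,15,20,17]
nums[mid]=15=15: mid=9
end: lo=8, hi=8; nums = [3,13,5,6,8,9,10,4,15,20,17]

[3,13,5,6,8,9,10,4,15,20,17]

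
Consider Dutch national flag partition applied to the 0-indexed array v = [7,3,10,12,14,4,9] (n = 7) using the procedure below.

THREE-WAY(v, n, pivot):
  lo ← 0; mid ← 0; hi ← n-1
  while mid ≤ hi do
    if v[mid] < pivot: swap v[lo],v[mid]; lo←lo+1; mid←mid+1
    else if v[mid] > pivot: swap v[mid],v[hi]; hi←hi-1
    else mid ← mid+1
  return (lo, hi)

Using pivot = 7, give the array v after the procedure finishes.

[3,4,7,14,12,9,10]

pivot = 7; lo=0, mid=0, hi=6
v[mid]=7=7: mid=1
v[mid]=3<7: swap v[0],v[1]; lo=1,mid=2 → [3,7,10,12,14,4,9]
v[mid]=10>7: swap v[2],v[6]; hi=5 → [3,7,9,12,14,4,10]
v[mid]=9>7: swap v[2],v[5]; hi=4 → [3,7,4,12,14,9,10]
v[mid]=4<7: swap v[1],v[2]; lo=2,mid=3 → [3,4,7,12,14,9,10]
v[mid]=12>7: swap v[3],v[4]; hi=3 → [3,4,7,14,12,9,10]
v[mid]=14>7: swap v[3],v[3]; hi=2 → [3,4,7,14,12,9,10]
end: lo=2, hi=2; v = [3,4,7,14,12,9,10]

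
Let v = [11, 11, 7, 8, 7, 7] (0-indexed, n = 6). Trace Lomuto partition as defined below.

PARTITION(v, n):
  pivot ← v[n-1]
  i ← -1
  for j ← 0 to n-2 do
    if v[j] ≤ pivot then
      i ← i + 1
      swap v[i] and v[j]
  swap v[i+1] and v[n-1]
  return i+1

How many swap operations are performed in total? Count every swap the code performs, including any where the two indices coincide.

3

pivot=7, i=-1
j=0: 11>7, skip
j=1: 11>7, skip
j=2: 7≤7, i=0, swap(0,2) ⇒ [7, 11, 11, 8, 7, 7]
j=3: 8>7, skip
j=4: 7≤7, i=1, swap(1,4) ⇒ [7, 7, 11, 8, 11, 7]
swap(2,5) ⇒ [7, 7, 7, 8, 11, 11]; return 2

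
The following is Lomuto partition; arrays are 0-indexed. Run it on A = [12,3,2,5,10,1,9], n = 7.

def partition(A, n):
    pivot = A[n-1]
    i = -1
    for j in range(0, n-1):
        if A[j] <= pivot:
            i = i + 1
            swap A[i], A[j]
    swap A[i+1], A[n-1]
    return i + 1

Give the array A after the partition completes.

[3,2,5,1,9,12,10]

pivot = A[6] = 9; i = -1
j=0: A[0]=12 > 9 → no swap
j=1: A[1]=3 ≤ 9 → i=0, swap A[0],A[1] → [3,12,2,5,10,1,9]
j=2: A[2]=2 ≤ 9 → i=1, swap A[1],A[2] → [3,2,12,5,10,1,9]
j=3: A[3]=5 ≤ 9 → i=2, swap A[2],A[3] → [3,2,5,12,10,1,9]
j=4: A[4]=10 > 9 → no swap
j=5: A[5]=1 ≤ 9 → i=3, swap A[3],A[5] → [3,2,5,1,10,12,9]
final swap A[4],A[6] → [3,2,5,1,9,12,10]; return 4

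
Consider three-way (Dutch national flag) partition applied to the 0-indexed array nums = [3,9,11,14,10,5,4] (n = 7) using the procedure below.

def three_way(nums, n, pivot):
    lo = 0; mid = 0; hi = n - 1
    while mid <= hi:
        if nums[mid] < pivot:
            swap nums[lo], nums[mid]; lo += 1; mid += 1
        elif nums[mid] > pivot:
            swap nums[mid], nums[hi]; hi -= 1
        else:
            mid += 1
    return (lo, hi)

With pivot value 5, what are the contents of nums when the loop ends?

[3,4,5,10,14,11,9]

lo=0 mid=0 hi=6
3<5: swap(0,0), lo=1 mid=1 ⇒ [3,9,11,14,10,5,4]
9>5: swap(1,6), hi=5 ⇒ [3,4,11,14,10,5,9]
4<5: swap(1,1), lo=2 mid=2 ⇒ [3,4,11,14,10,5,9]
11>5: swap(2,5), hi=4 ⇒ [3,4,5,14,10,11,9]
5=5: mid=3
14>5: swap(3,4), hi=3 ⇒ [3,4,5,10,14,11,9]
10>5: swap(3,3), hi=2 ⇒ [3,4,5,10,14,11,9]
done. lo=2 hi=2; nums=[3,4,5,10,14,11,9]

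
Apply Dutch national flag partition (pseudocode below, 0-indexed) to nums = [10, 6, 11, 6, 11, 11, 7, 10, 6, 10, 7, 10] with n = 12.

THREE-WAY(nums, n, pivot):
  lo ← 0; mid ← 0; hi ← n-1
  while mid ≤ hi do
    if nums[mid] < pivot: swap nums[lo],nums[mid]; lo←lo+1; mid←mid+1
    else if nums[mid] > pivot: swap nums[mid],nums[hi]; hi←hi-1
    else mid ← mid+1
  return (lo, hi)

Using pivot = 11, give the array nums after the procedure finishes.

[10, 6, 6, 7, 10, 6, 10, 7, 10, 11, 11, 11]

lo=0 mid=0 hi=11
10<11: swap(0,0), lo=1 mid=1 ⇒ [10, 6, 11, 6, 11, 11, 7, 10, 6, 10, 7, 10]
6<11: swap(1,1), lo=2 mid=2 ⇒ [10, 6, 11, 6, 11, 11, 7, 10, 6, 10, 7, 10]
11=11: mid=3
6<11: swap(2,3), lo=3 mid=4 ⇒ [10, 6, 6, 11, 11, 11, 7, 10, 6, 10, 7, 10]
11=11: mid=5
11=11: mid=6
7<11: swap(3,6), lo=4 mid=7 ⇒ [10, 6, 6, 7, 11, 11, 11, 10, 6, 10, 7, 10]
10<11: swap(4,7), lo=5 mid=8 ⇒ [10, 6, 6, 7, 10, 11, 11, 11, 6, 10, 7, 10]
6<11: swap(5,8), lo=6 mid=9 ⇒ [10, 6, 6, 7, 10, 6, 11, 11, 11, 10, 7, 10]
10<11: swap(6,9), lo=7 mid=10 ⇒ [10, 6, 6, 7, 10, 6, 10, 11, 11, 11, 7, 10]
7<11: swap(7,10), lo=8 mid=11 ⇒ [10, 6, 6, 7, 10, 6, 10, 7, 11, 11, 11, 10]
10<11: swap(8,11), lo=9 mid=12 ⇒ [10, 6, 6, 7, 10, 6, 10, 7, 10, 11, 11, 11]
done. lo=9 hi=11; nums=[10, 6, 6, 7, 10, 6, 10, 7, 10, 11, 11, 11]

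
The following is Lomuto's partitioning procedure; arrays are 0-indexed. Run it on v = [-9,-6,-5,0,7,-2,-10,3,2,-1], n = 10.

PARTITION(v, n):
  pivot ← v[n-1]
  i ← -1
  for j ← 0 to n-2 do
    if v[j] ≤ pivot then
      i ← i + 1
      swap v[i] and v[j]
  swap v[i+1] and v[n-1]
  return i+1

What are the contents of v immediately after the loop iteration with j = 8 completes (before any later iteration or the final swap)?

[-9,-6,-5,-2,-10,0,7,3,2,-1]

pivot = v[9] = -1; i = -1
j=0: v[0]=-9 ≤ -1 → i=0, swap v[0],v[0] (no change) → [-9,-6,-5,0,7,-2,-10,3,2,-1]
j=1: v[1]=-6 ≤ -1 → i=1, swap v[1],v[1] (no change) → [-9,-6,-5,0,7,-2,-10,3,2,-1]
j=2: v[2]=-5 ≤ -1 → i=2, swap v[2],v[2] (no change) → [-9,-6,-5,0,7,-2,-10,3,2,-1]
j=3: v[3]=0 > -1 → no swap
j=4: v[4]=7 > -1 → no swap
j=5: v[5]=-2 ≤ -1 → i=3, swap v[3],v[5] → [-9,-6,-5,-2,7,0,-10,3,2,-1]
j=6: v[6]=-10 ≤ -1 → i=4, swap v[4],v[6] → [-9,-6,-5,-2,-10,0,7,3,2,-1]
j=7: v[7]=3 > -1 → no swap
j=8: v[8]=2 > -1 → no swap
(after j=8) v = [-9,-6,-5,-2,-10,0,7,3,2,-1]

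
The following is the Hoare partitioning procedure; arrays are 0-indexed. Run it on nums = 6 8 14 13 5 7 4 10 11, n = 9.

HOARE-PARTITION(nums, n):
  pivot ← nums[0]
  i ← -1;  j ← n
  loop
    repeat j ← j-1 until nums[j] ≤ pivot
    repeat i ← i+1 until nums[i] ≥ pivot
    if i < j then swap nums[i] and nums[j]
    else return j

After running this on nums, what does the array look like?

4 5 14 13 8 7 6 10 11

pivot = nums[0] = 6; i = -1, j = 9
j→6 (nums[6]=4≤6), i→0 (nums[0]=6≥6); i<j, swap → 4 8 14 13 5 7 6 10 11
j→4 (nums[4]=5≤6), i→1 (nums[1]=8≥6); i<j, swap → 4 5 14 13 8 7 6 10 11
j→1, i→2; i≥j, return j=1. nums = 4 5 14 13 8 7 6 10 11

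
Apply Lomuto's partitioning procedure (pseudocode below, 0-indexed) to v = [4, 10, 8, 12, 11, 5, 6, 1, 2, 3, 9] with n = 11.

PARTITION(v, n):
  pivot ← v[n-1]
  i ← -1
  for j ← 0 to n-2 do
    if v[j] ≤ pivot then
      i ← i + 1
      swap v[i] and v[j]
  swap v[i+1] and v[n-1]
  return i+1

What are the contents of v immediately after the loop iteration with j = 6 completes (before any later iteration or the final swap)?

pivot = v[10] = 9; i = -1
j=0: v[0]=4 ≤ 9 → i=0, swap v[0],v[0] (no change) → [4, 10, 8, 12, 11, 5, 6, 1, 2, 3, 9]
j=1: v[1]=10 > 9 → no swap
j=2: v[2]=8 ≤ 9 → i=1, swap v[1],v[2] → [4, 8, 10, 12, 11, 5, 6, 1, 2, 3, 9]
j=3: v[3]=12 > 9 → no swap
j=4: v[4]=11 > 9 → no swap
j=5: v[5]=5 ≤ 9 → i=2, swap v[2],v[5] → [4, 8, 5, 12, 11, 10, 6, 1, 2, 3, 9]
j=6: v[6]=6 ≤ 9 → i=3, swap v[3],v[6] → [4, 8, 5, 6, 11, 10, 12, 1, 2, 3, 9]
(after j=6) v = [4, 8, 5, 6, 11, 10, 12, 1, 2, 3, 9]

[4, 8, 5, 6, 11, 10, 12, 1, 2, 3, 9]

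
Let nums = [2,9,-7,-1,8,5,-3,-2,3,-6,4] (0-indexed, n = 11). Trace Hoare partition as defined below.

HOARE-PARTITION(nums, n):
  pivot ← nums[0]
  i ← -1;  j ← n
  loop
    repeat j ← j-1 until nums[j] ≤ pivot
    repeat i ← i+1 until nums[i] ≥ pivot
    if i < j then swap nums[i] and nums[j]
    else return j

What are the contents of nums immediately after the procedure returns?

pivot=2
j stops at 9 (-6), i stops at 0 (2); swap ⇒ [-6,9,-7,-1,8,5,-3,-2,3,2,4]
j stops at 7 (-2), i stops at 1 (9); swap ⇒ [-6,-2,-7,-1,8,5,-3,9,3,2,4]
j stops at 6 (-3), i stops at 4 (8); swap ⇒ [-6,-2,-7,-1,-3,5,8,9,3,2,4]
j stops at 4, i stops at 5; i≥j ⇒ return 4. nums=[-6,-2,-7,-1,-3,5,8,9,3,2,4]

[-6,-2,-7,-1,-3,5,8,9,3,2,4]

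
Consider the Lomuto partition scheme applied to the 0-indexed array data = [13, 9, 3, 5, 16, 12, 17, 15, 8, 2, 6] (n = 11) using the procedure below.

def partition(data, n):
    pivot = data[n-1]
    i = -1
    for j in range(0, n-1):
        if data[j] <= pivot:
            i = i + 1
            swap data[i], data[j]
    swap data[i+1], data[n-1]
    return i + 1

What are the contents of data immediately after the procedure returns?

pivot=6, i=-1
j=0: 13>6, skip
j=1: 9>6, skip
j=2: 3≤6, i=0, swap(0,2) ⇒ [3, 9, 13, 5, 16, 12, 17, 15, 8, 2, 6]
j=3: 5≤6, i=1, swap(1,3) ⇒ [3, 5, 13, 9, 16, 12, 17, 15, 8, 2, 6]
j=4: 16>6, skip
j=5: 12>6, skip
j=6: 17>6, skip
j=7: 15>6, skip
j=8: 8>6, skip
j=9: 2≤6, i=2, swap(2,9) ⇒ [3, 5, 2, 9, 16, 12, 17, 15, 8, 13, 6]
swap(3,10) ⇒ [3, 5, 2, 6, 16, 12, 17, 15, 8, 13, 9]; return 3

[3, 5, 2, 6, 16, 12, 17, 15, 8, 13, 9]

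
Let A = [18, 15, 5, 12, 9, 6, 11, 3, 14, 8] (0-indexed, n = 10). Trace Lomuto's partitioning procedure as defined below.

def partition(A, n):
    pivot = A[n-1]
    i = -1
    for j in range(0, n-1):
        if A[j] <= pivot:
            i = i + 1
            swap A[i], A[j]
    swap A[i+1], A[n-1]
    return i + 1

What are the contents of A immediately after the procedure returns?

[5, 6, 3, 8, 9, 15, 11, 18, 14, 12]

pivot = A[9] = 8; i = -1
j=0: A[0]=18 > 8 → no swap
j=1: A[1]=15 > 8 → no swap
j=2: A[2]=5 ≤ 8 → i=0, swap A[0],A[2] → [5, 15, 18, 12, 9, 6, 11, 3, 14, 8]
j=3: A[3]=12 > 8 → no swap
j=4: A[4]=9 > 8 → no swap
j=5: A[5]=6 ≤ 8 → i=1, swap A[1],A[5] → [5, 6, 18, 12, 9, 15, 11, 3, 14, 8]
j=6: A[6]=11 > 8 → no swap
j=7: A[7]=3 ≤ 8 → i=2, swap A[2],A[7] → [5, 6, 3, 12, 9, 15, 11, 18, 14, 8]
j=8: A[8]=14 > 8 → no swap
final swap A[3],A[9] → [5, 6, 3, 8, 9, 15, 11, 18, 14, 12]; return 3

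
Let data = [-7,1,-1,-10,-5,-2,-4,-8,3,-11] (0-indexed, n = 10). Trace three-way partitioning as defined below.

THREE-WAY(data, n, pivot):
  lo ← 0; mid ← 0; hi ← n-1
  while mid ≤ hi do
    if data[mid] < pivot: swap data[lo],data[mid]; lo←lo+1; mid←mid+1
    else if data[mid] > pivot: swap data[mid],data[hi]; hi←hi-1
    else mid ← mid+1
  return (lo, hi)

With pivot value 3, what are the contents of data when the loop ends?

pivot = 3; lo=0, mid=0, hi=9
data[mid]=-7<3: swap data[0],data[0]; lo=1,mid=1 → [-7,1,-1,-10,-5,-2,-4,-8,3,-11]
data[mid]=1<3: swap data[1],data[1]; lo=2,mid=2 → [-7,1,-1,-10,-5,-2,-4,-8,3,-11]
data[mid]=-1<3: swap data[2],data[2]; lo=3,mid=3 → [-7,1,-1,-10,-5,-2,-4,-8,3,-11]
data[mid]=-10<3: swap data[3],data[3]; lo=4,mid=4 → [-7,1,-1,-10,-5,-2,-4,-8,3,-11]
data[mid]=-5<3: swap data[4],data[4]; lo=5,mid=5 → [-7,1,-1,-10,-5,-2,-4,-8,3,-11]
data[mid]=-2<3: swap data[5],data[5]; lo=6,mid=6 → [-7,1,-1,-10,-5,-2,-4,-8,3,-11]
data[mid]=-4<3: swap data[6],data[6]; lo=7,mid=7 → [-7,1,-1,-10,-5,-2,-4,-8,3,-11]
data[mid]=-8<3: swap data[7],data[7]; lo=8,mid=8 → [-7,1,-1,-10,-5,-2,-4,-8,3,-11]
data[mid]=3=3: mid=9
data[mid]=-11<3: swap data[8],data[9]; lo=9,mid=10 → [-7,1,-1,-10,-5,-2,-4,-8,-11,3]
end: lo=9, hi=9; data = [-7,1,-1,-10,-5,-2,-4,-8,-11,3]

[-7,1,-1,-10,-5,-2,-4,-8,-11,3]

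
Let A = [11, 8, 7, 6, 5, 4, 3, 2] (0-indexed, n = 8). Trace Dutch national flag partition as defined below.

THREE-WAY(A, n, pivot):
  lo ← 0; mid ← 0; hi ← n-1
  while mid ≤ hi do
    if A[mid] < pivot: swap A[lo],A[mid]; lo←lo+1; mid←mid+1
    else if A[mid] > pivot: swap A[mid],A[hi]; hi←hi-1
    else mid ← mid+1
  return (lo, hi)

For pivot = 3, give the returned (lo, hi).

lo=0 mid=0 hi=7
11>3: swap(0,7), hi=6 ⇒ [2, 8, 7, 6, 5, 4, 3, 11]
2<3: swap(0,0), lo=1 mid=1 ⇒ [2, 8, 7, 6, 5, 4, 3, 11]
8>3: swap(1,6), hi=5 ⇒ [2, 3, 7, 6, 5, 4, 8, 11]
3=3: mid=2
7>3: swap(2,5), hi=4 ⇒ [2, 3, 4, 6, 5, 7, 8, 11]
4>3: swap(2,4), hi=3 ⇒ [2, 3, 5, 6, 4, 7, 8, 11]
5>3: swap(2,3), hi=2 ⇒ [2, 3, 6, 5, 4, 7, 8, 11]
6>3: swap(2,2), hi=1 ⇒ [2, 3, 6, 5, 4, 7, 8, 11]
done. lo=1 hi=1; A=[2, 3, 6, 5, 4, 7, 8, 11]

(1, 1)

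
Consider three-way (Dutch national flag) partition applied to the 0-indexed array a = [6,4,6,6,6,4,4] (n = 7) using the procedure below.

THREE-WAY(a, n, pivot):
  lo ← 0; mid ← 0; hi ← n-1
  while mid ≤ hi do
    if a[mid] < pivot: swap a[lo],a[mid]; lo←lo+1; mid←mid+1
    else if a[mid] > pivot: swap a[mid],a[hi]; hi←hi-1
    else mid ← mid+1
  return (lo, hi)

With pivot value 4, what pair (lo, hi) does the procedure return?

(0, 2)

pivot = 4; lo=0, mid=0, hi=6
a[mid]=6>4: swap a[0],a[6]; hi=5 → [4,4,6,6,6,4,6]
a[mid]=4=4: mid=1
a[mid]=4=4: mid=2
a[mid]=6>4: swap a[2],a[5]; hi=4 → [4,4,4,6,6,6,6]
a[mid]=4=4: mid=3
a[mid]=6>4: swap a[3],a[4]; hi=3 → [4,4,4,6,6,6,6]
a[mid]=6>4: swap a[3],a[3]; hi=2 → [4,4,4,6,6,6,6]
end: lo=0, hi=2; a = [4,4,4,6,6,6,6]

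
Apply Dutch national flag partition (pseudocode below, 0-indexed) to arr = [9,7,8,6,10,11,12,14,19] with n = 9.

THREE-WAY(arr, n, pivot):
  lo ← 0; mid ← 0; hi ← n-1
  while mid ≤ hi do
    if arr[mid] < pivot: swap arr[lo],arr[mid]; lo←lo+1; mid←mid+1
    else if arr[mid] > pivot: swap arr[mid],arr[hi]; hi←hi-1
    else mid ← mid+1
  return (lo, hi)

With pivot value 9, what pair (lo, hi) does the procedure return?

(3, 3)

lo=0 mid=0 hi=8
9=9: mid=1
7<9: swap(0,1), lo=1 mid=2 ⇒ [7,9,8,6,10,11,12,14,19]
8<9: swap(1,2), lo=2 mid=3 ⇒ [7,8,9,6,10,11,12,14,19]
6<9: swap(2,3), lo=3 mid=4 ⇒ [7,8,6,9,10,11,12,14,19]
10>9: swap(4,8), hi=7 ⇒ [7,8,6,9,19,11,12,14,10]
19>9: swap(4,7), hi=6 ⇒ [7,8,6,9,14,11,12,19,10]
14>9: swap(4,6), hi=5 ⇒ [7,8,6,9,12,11,14,19,10]
12>9: swap(4,5), hi=4 ⇒ [7,8,6,9,11,12,14,19,10]
11>9: swap(4,4), hi=3 ⇒ [7,8,6,9,11,12,14,19,10]
done. lo=3 hi=3; arr=[7,8,6,9,11,12,14,19,10]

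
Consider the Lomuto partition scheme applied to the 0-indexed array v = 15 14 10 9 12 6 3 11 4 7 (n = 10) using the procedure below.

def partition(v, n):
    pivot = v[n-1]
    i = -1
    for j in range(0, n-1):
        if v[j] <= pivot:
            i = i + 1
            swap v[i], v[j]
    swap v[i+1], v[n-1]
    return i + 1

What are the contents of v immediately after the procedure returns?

pivot = v[9] = 7; i = -1
j=0: v[0]=15 > 7 → no swap
j=1: v[1]=14 > 7 → no swap
j=2: v[2]=10 > 7 → no swap
j=3: v[3]=9 > 7 → no swap
j=4: v[4]=12 > 7 → no swap
j=5: v[5]=6 ≤ 7 → i=0, swap v[0],v[5] → 6 14 10 9 12 15 3 11 4 7
j=6: v[6]=3 ≤ 7 → i=1, swap v[1],v[6] → 6 3 10 9 12 15 14 11 4 7
j=7: v[7]=11 > 7 → no swap
j=8: v[8]=4 ≤ 7 → i=2, swap v[2],v[8] → 6 3 4 9 12 15 14 11 10 7
final swap v[3],v[9] → 6 3 4 7 12 15 14 11 10 9; return 3

6 3 4 7 12 15 14 11 10 9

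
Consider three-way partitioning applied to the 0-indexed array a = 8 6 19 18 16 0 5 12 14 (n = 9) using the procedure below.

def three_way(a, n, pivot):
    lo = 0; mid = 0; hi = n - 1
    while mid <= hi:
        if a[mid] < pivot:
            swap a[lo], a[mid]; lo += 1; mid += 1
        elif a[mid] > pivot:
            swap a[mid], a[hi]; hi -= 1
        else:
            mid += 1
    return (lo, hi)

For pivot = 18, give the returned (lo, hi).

(7, 7)

pivot = 18; lo=0, mid=0, hi=8
a[mid]=8<18: swap a[0],a[0]; lo=1,mid=1 → 8 6 19 18 16 0 5 12 14
a[mid]=6<18: swap a[1],a[1]; lo=2,mid=2 → 8 6 19 18 16 0 5 12 14
a[mid]=19>18: swap a[2],a[8]; hi=7 → 8 6 14 18 16 0 5 12 19
a[mid]=14<18: swap a[2],a[2]; lo=3,mid=3 → 8 6 14 18 16 0 5 12 19
a[mid]=18=18: mid=4
a[mid]=16<18: swap a[3],a[4]; lo=4,mid=5 → 8 6 14 16 18 0 5 12 19
a[mid]=0<18: swap a[4],a[5]; lo=5,mid=6 → 8 6 14 16 0 18 5 12 19
a[mid]=5<18: swap a[5],a[6]; lo=6,mid=7 → 8 6 14 16 0 5 18 12 19
a[mid]=12<18: swap a[6],a[7]; lo=7,mid=8 → 8 6 14 16 0 5 12 18 19
end: lo=7, hi=7; a = 8 6 14 16 0 5 12 18 19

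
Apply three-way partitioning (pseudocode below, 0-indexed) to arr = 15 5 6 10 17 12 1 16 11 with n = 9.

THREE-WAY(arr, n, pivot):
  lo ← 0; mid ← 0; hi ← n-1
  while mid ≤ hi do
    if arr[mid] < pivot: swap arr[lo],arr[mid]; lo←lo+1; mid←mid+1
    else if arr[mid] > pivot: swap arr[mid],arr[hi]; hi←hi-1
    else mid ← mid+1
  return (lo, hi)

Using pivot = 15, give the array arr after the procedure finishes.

pivot = 15; lo=0, mid=0, hi=8
arr[mid]=15=15: mid=1
arr[mid]=5<15: swap arr[0],arr[1]; lo=1,mid=2 → 5 15 6 10 17 12 1 16 11
arr[mid]=6<15: swap arr[1],arr[2]; lo=2,mid=3 → 5 6 15 10 17 12 1 16 11
arr[mid]=10<15: swap arr[2],arr[3]; lo=3,mid=4 → 5 6 10 15 17 12 1 16 11
arr[mid]=17>15: swap arr[4],arr[8]; hi=7 → 5 6 10 15 11 12 1 16 17
arr[mid]=11<15: swap arr[3],arr[4]; lo=4,mid=5 → 5 6 10 11 15 12 1 16 17
arr[mid]=12<15: swap arr[4],arr[5]; lo=5,mid=6 → 5 6 10 11 12 15 1 16 17
arr[mid]=1<15: swap arr[5],arr[6]; lo=6,mid=7 → 5 6 10 11 12 1 15 16 17
arr[mid]=16>15: swap arr[7],arr[7]; hi=6 → 5 6 10 11 12 1 15 16 17
end: lo=6, hi=6; arr = 5 6 10 11 12 1 15 16 17

5 6 10 11 12 1 15 16 17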